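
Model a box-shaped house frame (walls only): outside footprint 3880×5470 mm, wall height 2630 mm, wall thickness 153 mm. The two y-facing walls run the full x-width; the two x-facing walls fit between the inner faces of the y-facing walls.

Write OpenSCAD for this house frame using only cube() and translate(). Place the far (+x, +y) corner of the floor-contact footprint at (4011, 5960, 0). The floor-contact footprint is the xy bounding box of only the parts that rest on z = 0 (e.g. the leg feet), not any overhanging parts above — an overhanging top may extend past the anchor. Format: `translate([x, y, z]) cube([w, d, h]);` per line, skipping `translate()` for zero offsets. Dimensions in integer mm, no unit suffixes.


translate([131, 490, 0]) cube([3880, 153, 2630]);
translate([131, 5807, 0]) cube([3880, 153, 2630]);
translate([131, 643, 0]) cube([153, 5164, 2630]);
translate([3858, 643, 0]) cube([153, 5164, 2630]);


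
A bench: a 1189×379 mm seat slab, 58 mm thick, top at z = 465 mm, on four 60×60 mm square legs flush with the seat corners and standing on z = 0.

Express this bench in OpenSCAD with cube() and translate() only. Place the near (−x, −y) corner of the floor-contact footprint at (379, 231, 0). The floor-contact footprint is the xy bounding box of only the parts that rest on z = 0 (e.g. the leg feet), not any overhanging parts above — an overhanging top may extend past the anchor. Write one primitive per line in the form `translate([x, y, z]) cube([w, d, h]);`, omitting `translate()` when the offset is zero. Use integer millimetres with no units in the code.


translate([379, 231, 407]) cube([1189, 379, 58]);
translate([379, 231, 0]) cube([60, 60, 407]);
translate([379, 550, 0]) cube([60, 60, 407]);
translate([1508, 231, 0]) cube([60, 60, 407]);
translate([1508, 550, 0]) cube([60, 60, 407]);


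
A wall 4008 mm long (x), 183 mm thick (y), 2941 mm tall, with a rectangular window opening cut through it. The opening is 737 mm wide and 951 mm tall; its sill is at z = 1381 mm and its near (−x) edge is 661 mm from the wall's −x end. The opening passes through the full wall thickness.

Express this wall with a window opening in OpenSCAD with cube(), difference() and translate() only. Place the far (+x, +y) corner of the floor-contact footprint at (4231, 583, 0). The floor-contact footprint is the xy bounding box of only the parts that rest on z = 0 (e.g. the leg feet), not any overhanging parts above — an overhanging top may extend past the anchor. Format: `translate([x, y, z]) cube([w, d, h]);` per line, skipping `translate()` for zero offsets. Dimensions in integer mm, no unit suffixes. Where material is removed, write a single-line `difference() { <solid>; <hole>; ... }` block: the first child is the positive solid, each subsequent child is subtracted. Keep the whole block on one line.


difference() { translate([223, 400, 0]) cube([4008, 183, 2941]); translate([884, 400, 1381]) cube([737, 183, 951]); }


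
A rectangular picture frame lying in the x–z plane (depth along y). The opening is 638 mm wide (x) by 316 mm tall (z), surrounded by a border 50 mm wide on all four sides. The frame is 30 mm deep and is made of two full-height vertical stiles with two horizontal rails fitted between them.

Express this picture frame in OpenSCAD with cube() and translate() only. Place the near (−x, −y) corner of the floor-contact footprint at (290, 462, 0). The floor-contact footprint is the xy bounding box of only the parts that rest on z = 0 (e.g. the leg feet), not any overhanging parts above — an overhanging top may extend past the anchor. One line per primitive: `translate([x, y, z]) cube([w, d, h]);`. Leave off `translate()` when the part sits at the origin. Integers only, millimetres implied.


translate([290, 462, 0]) cube([50, 30, 416]);
translate([978, 462, 0]) cube([50, 30, 416]);
translate([340, 462, 0]) cube([638, 30, 50]);
translate([340, 462, 366]) cube([638, 30, 50]);


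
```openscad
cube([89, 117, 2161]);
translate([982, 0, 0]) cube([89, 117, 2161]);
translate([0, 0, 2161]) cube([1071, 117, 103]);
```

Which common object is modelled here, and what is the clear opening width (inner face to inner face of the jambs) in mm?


A door frame. The clear opening width is 893 mm.

Two 2161 mm tall posts with a header on top — a door frame. The left jamb is 89 mm wide at x = 0; the right jamb starts at x = 982. The clear opening is 982 − 89 = 893 mm.


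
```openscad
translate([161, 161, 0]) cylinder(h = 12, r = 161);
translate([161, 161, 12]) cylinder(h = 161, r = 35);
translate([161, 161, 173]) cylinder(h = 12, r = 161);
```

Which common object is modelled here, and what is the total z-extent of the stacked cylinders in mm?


A spool. The overall height is 185 mm.

Three coaxial cylinders, large–small–large — a spool. Two 12 mm flanges and a 161 mm core give 12 + 161 + 12 = 185 mm.


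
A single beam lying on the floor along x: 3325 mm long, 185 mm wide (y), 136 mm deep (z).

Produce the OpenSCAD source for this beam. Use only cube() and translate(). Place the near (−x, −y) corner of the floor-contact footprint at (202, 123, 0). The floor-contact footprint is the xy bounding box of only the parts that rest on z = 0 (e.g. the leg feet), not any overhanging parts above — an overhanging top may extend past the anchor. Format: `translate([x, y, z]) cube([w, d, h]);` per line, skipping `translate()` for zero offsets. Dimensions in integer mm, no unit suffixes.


translate([202, 123, 0]) cube([3325, 185, 136]);


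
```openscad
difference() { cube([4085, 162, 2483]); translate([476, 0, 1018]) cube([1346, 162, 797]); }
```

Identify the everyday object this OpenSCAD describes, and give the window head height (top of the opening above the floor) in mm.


A wall with a window opening. The window head height is 1815 mm.

A wall with a rectangular opening subtracted — a window. Sill at z = 1018, opening 797 mm tall, so the head is at 1018 + 797 = 1815 mm.


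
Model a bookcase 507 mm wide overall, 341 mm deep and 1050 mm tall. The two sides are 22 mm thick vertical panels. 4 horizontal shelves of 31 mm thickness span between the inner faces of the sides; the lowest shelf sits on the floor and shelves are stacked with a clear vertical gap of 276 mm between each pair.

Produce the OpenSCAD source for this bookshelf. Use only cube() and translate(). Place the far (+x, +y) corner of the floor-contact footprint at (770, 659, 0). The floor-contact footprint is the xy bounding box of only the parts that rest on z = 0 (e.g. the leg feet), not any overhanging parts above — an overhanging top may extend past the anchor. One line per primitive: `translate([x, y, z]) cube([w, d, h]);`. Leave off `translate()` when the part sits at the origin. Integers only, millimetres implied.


translate([263, 318, 0]) cube([22, 341, 1050]);
translate([748, 318, 0]) cube([22, 341, 1050]);
translate([285, 318, 0]) cube([463, 341, 31]);
translate([285, 318, 307]) cube([463, 341, 31]);
translate([285, 318, 614]) cube([463, 341, 31]);
translate([285, 318, 921]) cube([463, 341, 31]);


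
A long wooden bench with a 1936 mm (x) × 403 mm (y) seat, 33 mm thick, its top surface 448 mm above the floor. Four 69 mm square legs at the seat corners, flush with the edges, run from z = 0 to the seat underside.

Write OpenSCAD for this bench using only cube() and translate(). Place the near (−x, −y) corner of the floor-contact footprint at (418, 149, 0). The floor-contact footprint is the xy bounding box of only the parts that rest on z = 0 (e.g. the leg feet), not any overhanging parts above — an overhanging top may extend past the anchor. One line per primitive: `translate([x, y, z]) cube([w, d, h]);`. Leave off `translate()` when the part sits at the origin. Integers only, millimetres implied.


translate([418, 149, 415]) cube([1936, 403, 33]);
translate([418, 149, 0]) cube([69, 69, 415]);
translate([418, 483, 0]) cube([69, 69, 415]);
translate([2285, 149, 0]) cube([69, 69, 415]);
translate([2285, 483, 0]) cube([69, 69, 415]);


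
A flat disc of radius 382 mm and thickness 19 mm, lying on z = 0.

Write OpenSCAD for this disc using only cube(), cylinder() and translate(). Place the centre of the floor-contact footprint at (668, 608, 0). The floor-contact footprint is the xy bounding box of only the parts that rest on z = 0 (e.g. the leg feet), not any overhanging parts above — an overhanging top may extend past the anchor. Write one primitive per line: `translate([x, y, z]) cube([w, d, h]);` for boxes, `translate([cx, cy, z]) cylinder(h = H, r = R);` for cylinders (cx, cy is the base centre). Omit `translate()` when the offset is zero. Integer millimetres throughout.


translate([668, 608, 0]) cylinder(h = 19, r = 382);


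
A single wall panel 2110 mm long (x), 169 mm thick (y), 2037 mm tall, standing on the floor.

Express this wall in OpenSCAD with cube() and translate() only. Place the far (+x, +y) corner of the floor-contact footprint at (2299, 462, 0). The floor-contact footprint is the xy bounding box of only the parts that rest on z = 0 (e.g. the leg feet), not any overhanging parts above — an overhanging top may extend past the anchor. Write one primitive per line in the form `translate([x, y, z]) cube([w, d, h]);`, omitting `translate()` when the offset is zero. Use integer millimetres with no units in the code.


translate([189, 293, 0]) cube([2110, 169, 2037]);


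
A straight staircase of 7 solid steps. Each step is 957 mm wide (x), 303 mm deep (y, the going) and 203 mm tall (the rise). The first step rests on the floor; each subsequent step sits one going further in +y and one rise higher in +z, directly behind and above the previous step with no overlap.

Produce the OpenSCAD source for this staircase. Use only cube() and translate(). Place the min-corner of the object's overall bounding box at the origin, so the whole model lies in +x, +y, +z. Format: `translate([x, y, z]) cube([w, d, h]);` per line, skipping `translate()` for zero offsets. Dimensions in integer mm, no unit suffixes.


cube([957, 303, 203]);
translate([0, 303, 203]) cube([957, 303, 203]);
translate([0, 606, 406]) cube([957, 303, 203]);
translate([0, 909, 609]) cube([957, 303, 203]);
translate([0, 1212, 812]) cube([957, 303, 203]);
translate([0, 1515, 1015]) cube([957, 303, 203]);
translate([0, 1818, 1218]) cube([957, 303, 203]);


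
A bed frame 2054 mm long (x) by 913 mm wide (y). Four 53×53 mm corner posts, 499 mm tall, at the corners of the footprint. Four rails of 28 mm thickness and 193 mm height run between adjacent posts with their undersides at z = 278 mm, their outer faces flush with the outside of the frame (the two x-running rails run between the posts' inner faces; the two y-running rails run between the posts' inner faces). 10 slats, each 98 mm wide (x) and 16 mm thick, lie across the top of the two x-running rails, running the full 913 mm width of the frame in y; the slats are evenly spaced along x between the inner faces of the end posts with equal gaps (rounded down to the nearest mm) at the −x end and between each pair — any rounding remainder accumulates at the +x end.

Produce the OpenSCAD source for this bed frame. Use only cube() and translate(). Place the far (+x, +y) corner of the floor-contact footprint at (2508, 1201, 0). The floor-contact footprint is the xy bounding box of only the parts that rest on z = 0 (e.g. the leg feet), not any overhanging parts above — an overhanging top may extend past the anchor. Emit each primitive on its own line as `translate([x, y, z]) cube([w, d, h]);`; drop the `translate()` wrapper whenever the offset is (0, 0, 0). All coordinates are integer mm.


translate([454, 288, 0]) cube([53, 53, 499]);
translate([454, 1148, 0]) cube([53, 53, 499]);
translate([2455, 288, 0]) cube([53, 53, 499]);
translate([2455, 1148, 0]) cube([53, 53, 499]);
translate([507, 288, 278]) cube([1948, 28, 193]);
translate([507, 1173, 278]) cube([1948, 28, 193]);
translate([454, 341, 278]) cube([28, 807, 193]);
translate([2480, 341, 278]) cube([28, 807, 193]);
translate([595, 288, 471]) cube([98, 913, 16]);
translate([781, 288, 471]) cube([98, 913, 16]);
translate([967, 288, 471]) cube([98, 913, 16]);
translate([1153, 288, 471]) cube([98, 913, 16]);
translate([1339, 288, 471]) cube([98, 913, 16]);
translate([1525, 288, 471]) cube([98, 913, 16]);
translate([1711, 288, 471]) cube([98, 913, 16]);
translate([1897, 288, 471]) cube([98, 913, 16]);
translate([2083, 288, 471]) cube([98, 913, 16]);
translate([2269, 288, 471]) cube([98, 913, 16]);


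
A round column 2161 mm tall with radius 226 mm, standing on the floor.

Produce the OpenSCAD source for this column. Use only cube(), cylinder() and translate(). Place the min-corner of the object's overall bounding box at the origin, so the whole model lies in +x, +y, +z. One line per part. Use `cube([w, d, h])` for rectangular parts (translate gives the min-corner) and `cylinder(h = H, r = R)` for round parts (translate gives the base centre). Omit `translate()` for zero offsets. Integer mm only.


translate([226, 226, 0]) cylinder(h = 2161, r = 226);


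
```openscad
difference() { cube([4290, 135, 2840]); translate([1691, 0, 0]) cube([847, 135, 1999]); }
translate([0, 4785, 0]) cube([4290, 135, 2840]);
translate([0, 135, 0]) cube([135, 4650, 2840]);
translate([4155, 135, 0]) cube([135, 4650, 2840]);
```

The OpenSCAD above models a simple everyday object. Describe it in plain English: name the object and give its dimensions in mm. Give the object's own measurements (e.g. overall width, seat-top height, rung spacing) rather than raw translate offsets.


A single room: four walls, each 2840 mm tall and 135 mm thick, enclosing an outside footprint 4290×4920 mm (x × y), no floor or roof. The front and back walls (−y and +y sides) run the full x-width; the side walls fit between their inner faces. A door opening 847 mm wide and 1999 mm tall is cut through the front wall from the floor up, its −x edge 1691 mm from the wall's −x end.


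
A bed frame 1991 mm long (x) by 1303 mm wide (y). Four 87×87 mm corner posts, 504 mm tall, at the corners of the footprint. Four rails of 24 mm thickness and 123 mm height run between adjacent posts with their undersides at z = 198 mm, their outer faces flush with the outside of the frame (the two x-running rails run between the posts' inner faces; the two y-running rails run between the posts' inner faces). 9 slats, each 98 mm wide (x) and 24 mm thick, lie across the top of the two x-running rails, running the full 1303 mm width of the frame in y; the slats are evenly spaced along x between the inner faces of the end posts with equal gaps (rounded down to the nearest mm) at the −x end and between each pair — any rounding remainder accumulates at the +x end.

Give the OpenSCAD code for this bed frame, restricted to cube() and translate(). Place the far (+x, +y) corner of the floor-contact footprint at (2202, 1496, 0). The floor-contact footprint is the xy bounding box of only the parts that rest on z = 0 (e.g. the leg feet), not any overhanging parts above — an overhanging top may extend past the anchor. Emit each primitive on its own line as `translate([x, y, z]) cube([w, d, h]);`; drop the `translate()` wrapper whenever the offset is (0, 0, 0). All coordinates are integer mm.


translate([211, 193, 0]) cube([87, 87, 504]);
translate([211, 1409, 0]) cube([87, 87, 504]);
translate([2115, 193, 0]) cube([87, 87, 504]);
translate([2115, 1409, 0]) cube([87, 87, 504]);
translate([298, 193, 198]) cube([1817, 24, 123]);
translate([298, 1472, 198]) cube([1817, 24, 123]);
translate([211, 280, 198]) cube([24, 1129, 123]);
translate([2178, 280, 198]) cube([24, 1129, 123]);
translate([391, 193, 321]) cube([98, 1303, 24]);
translate([582, 193, 321]) cube([98, 1303, 24]);
translate([773, 193, 321]) cube([98, 1303, 24]);
translate([964, 193, 321]) cube([98, 1303, 24]);
translate([1155, 193, 321]) cube([98, 1303, 24]);
translate([1346, 193, 321]) cube([98, 1303, 24]);
translate([1537, 193, 321]) cube([98, 1303, 24]);
translate([1728, 193, 321]) cube([98, 1303, 24]);
translate([1919, 193, 321]) cube([98, 1303, 24]);


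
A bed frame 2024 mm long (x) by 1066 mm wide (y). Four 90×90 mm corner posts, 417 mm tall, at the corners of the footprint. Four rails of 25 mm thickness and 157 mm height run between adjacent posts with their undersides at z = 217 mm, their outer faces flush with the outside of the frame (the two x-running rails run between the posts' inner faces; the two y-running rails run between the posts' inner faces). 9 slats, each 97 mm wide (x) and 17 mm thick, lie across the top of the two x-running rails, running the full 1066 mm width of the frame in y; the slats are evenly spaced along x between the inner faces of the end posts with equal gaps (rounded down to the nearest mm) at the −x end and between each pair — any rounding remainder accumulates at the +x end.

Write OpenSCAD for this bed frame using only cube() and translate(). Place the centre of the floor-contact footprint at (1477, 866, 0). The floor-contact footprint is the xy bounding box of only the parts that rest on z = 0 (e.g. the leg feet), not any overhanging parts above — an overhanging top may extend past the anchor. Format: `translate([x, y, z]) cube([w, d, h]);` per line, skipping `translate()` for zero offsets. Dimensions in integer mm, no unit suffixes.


translate([465, 333, 0]) cube([90, 90, 417]);
translate([465, 1309, 0]) cube([90, 90, 417]);
translate([2399, 333, 0]) cube([90, 90, 417]);
translate([2399, 1309, 0]) cube([90, 90, 417]);
translate([555, 333, 217]) cube([1844, 25, 157]);
translate([555, 1374, 217]) cube([1844, 25, 157]);
translate([465, 423, 217]) cube([25, 886, 157]);
translate([2464, 423, 217]) cube([25, 886, 157]);
translate([652, 333, 374]) cube([97, 1066, 17]);
translate([846, 333, 374]) cube([97, 1066, 17]);
translate([1040, 333, 374]) cube([97, 1066, 17]);
translate([1234, 333, 374]) cube([97, 1066, 17]);
translate([1428, 333, 374]) cube([97, 1066, 17]);
translate([1622, 333, 374]) cube([97, 1066, 17]);
translate([1816, 333, 374]) cube([97, 1066, 17]);
translate([2010, 333, 374]) cube([97, 1066, 17]);
translate([2204, 333, 374]) cube([97, 1066, 17]);


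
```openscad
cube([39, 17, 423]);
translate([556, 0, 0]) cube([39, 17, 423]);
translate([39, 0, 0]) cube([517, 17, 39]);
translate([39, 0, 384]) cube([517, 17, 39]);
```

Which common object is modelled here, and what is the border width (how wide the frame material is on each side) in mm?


A picture frame. The border width is 39 mm.

Four thin pieces enclosing a rectangular opening — a picture frame. The two full-height stiles are 423 mm tall; the top rail sits at z = 384 and is 39 mm tall, so the border above the opening is 423 − 384 = 39 mm, matching the stile x-width.


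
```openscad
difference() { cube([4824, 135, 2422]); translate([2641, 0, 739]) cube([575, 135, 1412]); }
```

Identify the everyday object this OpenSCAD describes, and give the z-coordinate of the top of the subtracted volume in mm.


A wall with a window opening. The window head height is 2151 mm.

A wall with a rectangular opening subtracted — a window. Sill at z = 739, opening 1412 mm tall, so the head is at 739 + 1412 = 2151 mm.


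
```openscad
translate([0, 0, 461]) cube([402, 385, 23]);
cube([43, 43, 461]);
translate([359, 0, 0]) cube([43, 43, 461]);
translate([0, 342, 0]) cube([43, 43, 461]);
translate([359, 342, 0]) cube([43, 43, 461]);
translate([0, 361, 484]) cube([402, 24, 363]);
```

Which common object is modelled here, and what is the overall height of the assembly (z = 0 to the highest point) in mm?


A chair. The overall height is 847 mm.

A slab on four corner posts with a tall panel at the back — a chair. The seat slab sits at z = 461 with thickness 23, and the 363 mm backrest starts at the seat top, so the overall height is 461 + 23 + 363 = 847 mm.


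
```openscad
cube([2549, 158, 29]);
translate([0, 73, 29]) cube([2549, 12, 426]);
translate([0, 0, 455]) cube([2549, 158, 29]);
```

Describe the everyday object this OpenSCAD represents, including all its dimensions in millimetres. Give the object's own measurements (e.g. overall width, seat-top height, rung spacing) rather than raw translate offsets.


An I-beam lying along x, 2549 mm long. Overall section height 484 mm. Two flanges 158 mm wide (y) and 29 mm thick, one on the floor and one at the top; a web 12 mm thick runs between them, centred on the flange width.


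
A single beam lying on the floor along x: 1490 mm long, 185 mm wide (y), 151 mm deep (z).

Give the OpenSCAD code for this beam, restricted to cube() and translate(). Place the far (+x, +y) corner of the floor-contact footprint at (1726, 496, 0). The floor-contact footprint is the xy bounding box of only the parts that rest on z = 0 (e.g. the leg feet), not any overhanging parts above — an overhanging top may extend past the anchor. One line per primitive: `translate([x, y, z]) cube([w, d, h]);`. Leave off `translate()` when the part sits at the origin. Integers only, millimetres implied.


translate([236, 311, 0]) cube([1490, 185, 151]);


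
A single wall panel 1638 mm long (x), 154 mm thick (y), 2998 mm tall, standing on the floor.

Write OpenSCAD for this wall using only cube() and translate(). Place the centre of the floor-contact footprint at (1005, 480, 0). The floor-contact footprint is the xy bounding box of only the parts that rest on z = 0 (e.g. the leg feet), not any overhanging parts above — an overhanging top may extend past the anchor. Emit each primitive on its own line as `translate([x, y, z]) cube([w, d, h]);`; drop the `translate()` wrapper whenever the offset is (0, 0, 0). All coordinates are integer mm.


translate([186, 403, 0]) cube([1638, 154, 2998]);


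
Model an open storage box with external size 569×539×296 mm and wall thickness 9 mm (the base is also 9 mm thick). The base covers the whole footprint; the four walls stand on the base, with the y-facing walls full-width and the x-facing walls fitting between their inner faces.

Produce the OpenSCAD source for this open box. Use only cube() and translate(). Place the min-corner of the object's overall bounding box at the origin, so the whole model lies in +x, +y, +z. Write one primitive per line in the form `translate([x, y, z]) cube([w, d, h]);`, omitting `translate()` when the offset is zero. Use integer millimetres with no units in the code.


cube([569, 539, 9]);
translate([0, 0, 9]) cube([569, 9, 287]);
translate([0, 530, 9]) cube([569, 9, 287]);
translate([0, 9, 9]) cube([9, 521, 287]);
translate([560, 9, 9]) cube([9, 521, 287]);


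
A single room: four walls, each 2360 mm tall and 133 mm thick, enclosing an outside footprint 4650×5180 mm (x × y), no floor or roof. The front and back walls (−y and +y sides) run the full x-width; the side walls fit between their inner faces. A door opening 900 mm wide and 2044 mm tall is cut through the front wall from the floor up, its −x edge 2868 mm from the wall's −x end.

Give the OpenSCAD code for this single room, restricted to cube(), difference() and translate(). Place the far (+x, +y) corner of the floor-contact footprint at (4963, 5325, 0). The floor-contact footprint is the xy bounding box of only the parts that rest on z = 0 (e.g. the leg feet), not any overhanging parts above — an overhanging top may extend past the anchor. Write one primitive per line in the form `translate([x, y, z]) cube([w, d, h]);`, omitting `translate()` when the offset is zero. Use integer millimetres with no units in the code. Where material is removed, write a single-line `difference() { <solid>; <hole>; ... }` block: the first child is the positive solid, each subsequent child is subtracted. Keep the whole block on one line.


difference() { translate([313, 145, 0]) cube([4650, 133, 2360]); translate([3181, 145, 0]) cube([900, 133, 2044]); }
translate([313, 5192, 0]) cube([4650, 133, 2360]);
translate([313, 278, 0]) cube([133, 4914, 2360]);
translate([4830, 278, 0]) cube([133, 4914, 2360]);


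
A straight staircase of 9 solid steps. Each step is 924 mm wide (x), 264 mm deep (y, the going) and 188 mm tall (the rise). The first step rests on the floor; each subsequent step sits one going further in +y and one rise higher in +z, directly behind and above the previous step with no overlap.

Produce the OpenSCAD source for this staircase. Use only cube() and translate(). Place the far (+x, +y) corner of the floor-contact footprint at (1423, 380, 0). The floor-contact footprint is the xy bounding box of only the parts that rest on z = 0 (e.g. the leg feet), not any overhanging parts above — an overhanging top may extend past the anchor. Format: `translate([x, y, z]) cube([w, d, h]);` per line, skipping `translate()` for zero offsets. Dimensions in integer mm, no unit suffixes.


translate([499, 116, 0]) cube([924, 264, 188]);
translate([499, 380, 188]) cube([924, 264, 188]);
translate([499, 644, 376]) cube([924, 264, 188]);
translate([499, 908, 564]) cube([924, 264, 188]);
translate([499, 1172, 752]) cube([924, 264, 188]);
translate([499, 1436, 940]) cube([924, 264, 188]);
translate([499, 1700, 1128]) cube([924, 264, 188]);
translate([499, 1964, 1316]) cube([924, 264, 188]);
translate([499, 2228, 1504]) cube([924, 264, 188]);


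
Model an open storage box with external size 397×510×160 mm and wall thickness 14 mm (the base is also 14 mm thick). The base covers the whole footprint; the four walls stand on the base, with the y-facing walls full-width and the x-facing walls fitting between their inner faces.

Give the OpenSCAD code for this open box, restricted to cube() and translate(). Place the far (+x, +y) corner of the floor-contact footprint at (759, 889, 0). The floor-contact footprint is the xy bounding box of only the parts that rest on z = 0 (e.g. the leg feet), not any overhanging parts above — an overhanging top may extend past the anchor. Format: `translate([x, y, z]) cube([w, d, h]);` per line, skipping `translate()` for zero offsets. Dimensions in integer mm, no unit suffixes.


translate([362, 379, 0]) cube([397, 510, 14]);
translate([362, 379, 14]) cube([397, 14, 146]);
translate([362, 875, 14]) cube([397, 14, 146]);
translate([362, 393, 14]) cube([14, 482, 146]);
translate([745, 393, 14]) cube([14, 482, 146]);


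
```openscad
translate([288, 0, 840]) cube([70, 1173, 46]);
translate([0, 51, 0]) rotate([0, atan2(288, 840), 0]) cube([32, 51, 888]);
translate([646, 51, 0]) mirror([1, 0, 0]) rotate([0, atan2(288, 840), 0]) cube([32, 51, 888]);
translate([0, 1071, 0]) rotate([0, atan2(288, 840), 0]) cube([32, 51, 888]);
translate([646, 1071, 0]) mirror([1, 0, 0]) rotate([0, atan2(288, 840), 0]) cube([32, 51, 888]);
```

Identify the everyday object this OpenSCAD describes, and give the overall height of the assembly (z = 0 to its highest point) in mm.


A sawhorse. The overall height is 886 mm.

A beam across two mirrored pairs of raked legs — a sawhorse. The beam's underside is at z = 840 (matching the legs' vertical rise in atan2(288, 840)) and the beam is 46 mm tall, so its top is at 840 + 46 = 886 mm. The raked legs top out at the beam's underside, so that is the highest point.


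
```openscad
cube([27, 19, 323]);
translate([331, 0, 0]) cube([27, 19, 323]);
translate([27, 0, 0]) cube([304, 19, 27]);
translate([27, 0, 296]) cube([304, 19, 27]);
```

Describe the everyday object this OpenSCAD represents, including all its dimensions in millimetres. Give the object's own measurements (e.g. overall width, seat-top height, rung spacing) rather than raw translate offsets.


A rectangular picture frame lying in the x–z plane (depth along y). The opening is 304 mm wide (x) by 269 mm tall (z), surrounded by a border 27 mm wide on all four sides. The frame is 19 mm deep and is made of two full-height vertical stiles with two horizontal rails fitted between them.


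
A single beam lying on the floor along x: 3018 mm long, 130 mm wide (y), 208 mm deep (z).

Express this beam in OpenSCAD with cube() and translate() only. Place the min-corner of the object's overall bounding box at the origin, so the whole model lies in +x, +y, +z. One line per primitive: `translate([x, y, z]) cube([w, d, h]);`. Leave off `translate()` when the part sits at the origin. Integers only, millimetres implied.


cube([3018, 130, 208]);


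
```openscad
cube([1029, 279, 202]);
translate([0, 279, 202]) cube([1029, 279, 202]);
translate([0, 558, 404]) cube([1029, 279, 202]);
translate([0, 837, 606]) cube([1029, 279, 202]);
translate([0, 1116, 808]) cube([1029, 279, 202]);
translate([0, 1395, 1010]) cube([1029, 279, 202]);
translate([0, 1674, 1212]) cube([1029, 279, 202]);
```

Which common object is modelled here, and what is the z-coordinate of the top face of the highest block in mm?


A staircase. The total rise is 1414 mm.

7 identical blocks, each offset up and back from the previous — a staircase. Each step is 202 mm tall and there are 7 of them, so the total rise is 7 × 202 = 1414 mm.


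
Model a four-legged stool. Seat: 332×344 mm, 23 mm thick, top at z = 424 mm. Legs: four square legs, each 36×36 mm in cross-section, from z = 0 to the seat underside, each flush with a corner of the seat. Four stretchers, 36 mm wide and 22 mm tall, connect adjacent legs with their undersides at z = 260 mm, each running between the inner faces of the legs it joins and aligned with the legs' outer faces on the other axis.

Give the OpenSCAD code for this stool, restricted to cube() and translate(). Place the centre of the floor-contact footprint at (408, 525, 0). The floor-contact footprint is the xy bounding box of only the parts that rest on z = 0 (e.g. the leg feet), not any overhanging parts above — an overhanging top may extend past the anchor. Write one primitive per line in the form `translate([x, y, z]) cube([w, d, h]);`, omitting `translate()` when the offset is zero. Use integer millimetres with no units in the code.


// leg_h = 424 - 23 = 401
// stretcher span = 332 - 2*36 = 260
translate([242, 353, 401]) cube([332, 344, 23]);
translate([242, 353, 0]) cube([36, 36, 401]);
translate([538, 353, 0]) cube([36, 36, 401]);
translate([242, 661, 0]) cube([36, 36, 401]);
translate([538, 661, 0]) cube([36, 36, 401]);
translate([278, 353, 260]) cube([260, 36, 22]);
translate([278, 661, 260]) cube([260, 36, 22]);
translate([242, 389, 260]) cube([36, 272, 22]);
translate([538, 389, 260]) cube([36, 272, 22]);


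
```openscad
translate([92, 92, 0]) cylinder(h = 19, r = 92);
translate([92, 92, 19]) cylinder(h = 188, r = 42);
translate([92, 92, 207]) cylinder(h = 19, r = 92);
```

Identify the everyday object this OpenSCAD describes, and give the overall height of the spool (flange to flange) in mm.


A spool. The overall height is 226 mm.

Three coaxial cylinders, large–small–large — a spool. Two 19 mm flanges and a 188 mm core give 19 + 188 + 19 = 226 mm.


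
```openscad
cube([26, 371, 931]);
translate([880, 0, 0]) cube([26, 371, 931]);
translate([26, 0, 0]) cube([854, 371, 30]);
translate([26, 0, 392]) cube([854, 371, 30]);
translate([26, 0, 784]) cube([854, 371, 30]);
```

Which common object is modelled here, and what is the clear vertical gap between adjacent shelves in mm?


A bookshelf. The clear shelf gap is 362 mm.

Two tall side panels with 3 horizontal boards between them — a bookshelf. The first two shelf undersides are at z = 0 and z = 392; with shelf thickness 30, the clear gap is 392 − 0 − 30 = 362 mm.


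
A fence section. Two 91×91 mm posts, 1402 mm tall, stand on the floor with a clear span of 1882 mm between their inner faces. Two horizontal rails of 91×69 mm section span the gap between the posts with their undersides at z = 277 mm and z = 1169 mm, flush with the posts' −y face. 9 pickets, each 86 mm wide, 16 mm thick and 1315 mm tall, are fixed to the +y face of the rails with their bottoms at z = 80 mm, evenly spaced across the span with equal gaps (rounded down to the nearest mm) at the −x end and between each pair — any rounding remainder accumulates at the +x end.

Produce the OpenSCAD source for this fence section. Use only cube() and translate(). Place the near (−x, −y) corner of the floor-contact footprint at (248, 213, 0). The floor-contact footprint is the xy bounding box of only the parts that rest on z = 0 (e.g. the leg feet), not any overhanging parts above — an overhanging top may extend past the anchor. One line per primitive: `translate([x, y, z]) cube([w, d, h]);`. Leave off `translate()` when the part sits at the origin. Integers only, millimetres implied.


translate([248, 213, 0]) cube([91, 91, 1402]);
translate([2221, 213, 0]) cube([91, 91, 1402]);
translate([339, 213, 277]) cube([1882, 91, 69]);
translate([339, 213, 1169]) cube([1882, 91, 69]);
translate([449, 304, 80]) cube([86, 16, 1315]);
translate([645, 304, 80]) cube([86, 16, 1315]);
translate([841, 304, 80]) cube([86, 16, 1315]);
translate([1037, 304, 80]) cube([86, 16, 1315]);
translate([1233, 304, 80]) cube([86, 16, 1315]);
translate([1429, 304, 80]) cube([86, 16, 1315]);
translate([1625, 304, 80]) cube([86, 16, 1315]);
translate([1821, 304, 80]) cube([86, 16, 1315]);
translate([2017, 304, 80]) cube([86, 16, 1315]);


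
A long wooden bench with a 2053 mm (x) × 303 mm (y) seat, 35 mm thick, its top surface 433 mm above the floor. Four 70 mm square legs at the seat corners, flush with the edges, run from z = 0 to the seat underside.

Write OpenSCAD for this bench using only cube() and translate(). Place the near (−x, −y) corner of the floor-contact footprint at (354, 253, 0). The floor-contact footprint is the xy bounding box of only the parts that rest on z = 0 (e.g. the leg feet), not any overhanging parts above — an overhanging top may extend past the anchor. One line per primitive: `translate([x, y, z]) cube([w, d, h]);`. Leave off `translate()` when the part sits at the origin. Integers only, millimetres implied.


translate([354, 253, 398]) cube([2053, 303, 35]);
translate([354, 253, 0]) cube([70, 70, 398]);
translate([354, 486, 0]) cube([70, 70, 398]);
translate([2337, 253, 0]) cube([70, 70, 398]);
translate([2337, 486, 0]) cube([70, 70, 398]);


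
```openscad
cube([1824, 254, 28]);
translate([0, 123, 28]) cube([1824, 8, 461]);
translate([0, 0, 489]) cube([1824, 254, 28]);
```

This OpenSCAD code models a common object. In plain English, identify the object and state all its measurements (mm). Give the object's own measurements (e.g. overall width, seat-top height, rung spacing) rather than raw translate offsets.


An I-beam lying along x, 1824 mm long. Overall section height 517 mm. Two flanges 254 mm wide (y) and 28 mm thick, one on the floor and one at the top; a web 8 mm thick runs between them, centred on the flange width.


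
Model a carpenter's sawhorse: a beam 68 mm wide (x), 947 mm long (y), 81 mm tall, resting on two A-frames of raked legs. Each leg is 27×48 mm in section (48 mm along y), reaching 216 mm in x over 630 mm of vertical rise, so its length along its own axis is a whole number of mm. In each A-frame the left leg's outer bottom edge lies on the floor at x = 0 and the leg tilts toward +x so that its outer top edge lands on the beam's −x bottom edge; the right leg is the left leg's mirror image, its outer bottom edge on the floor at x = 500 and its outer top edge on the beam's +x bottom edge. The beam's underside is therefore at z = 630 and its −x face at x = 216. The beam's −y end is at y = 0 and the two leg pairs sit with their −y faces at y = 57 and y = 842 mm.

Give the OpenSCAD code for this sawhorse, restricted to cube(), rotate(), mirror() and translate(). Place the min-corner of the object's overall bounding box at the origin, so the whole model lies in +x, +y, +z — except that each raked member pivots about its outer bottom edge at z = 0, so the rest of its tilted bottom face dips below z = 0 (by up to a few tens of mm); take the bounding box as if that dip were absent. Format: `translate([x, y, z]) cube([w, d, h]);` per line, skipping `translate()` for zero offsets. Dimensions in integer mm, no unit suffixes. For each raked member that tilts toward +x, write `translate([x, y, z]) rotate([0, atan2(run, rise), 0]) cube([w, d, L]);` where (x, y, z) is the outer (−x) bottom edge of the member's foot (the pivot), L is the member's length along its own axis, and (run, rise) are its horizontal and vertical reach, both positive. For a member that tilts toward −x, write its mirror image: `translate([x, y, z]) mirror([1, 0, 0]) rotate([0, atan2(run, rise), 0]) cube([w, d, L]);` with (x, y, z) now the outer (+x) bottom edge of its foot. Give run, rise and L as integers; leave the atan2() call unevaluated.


translate([216, 0, 630]) cube([68, 947, 81]);
translate([0, 57, 0]) rotate([0, atan2(216, 630), 0]) cube([27, 48, 666]);
translate([500, 57, 0]) mirror([1, 0, 0]) rotate([0, atan2(216, 630), 0]) cube([27, 48, 666]);
translate([0, 842, 0]) rotate([0, atan2(216, 630), 0]) cube([27, 48, 666]);
translate([500, 842, 0]) mirror([1, 0, 0]) rotate([0, atan2(216, 630), 0]) cube([27, 48, 666]);


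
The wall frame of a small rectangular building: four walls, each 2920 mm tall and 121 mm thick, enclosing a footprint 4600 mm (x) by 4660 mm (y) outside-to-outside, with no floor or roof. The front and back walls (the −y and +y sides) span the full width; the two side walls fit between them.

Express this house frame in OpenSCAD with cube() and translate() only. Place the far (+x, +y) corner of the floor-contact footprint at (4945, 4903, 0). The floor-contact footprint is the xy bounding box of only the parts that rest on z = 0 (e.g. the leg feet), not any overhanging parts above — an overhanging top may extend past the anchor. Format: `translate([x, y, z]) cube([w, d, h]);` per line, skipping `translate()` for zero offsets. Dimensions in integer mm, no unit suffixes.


translate([345, 243, 0]) cube([4600, 121, 2920]);
translate([345, 4782, 0]) cube([4600, 121, 2920]);
translate([345, 364, 0]) cube([121, 4418, 2920]);
translate([4824, 364, 0]) cube([121, 4418, 2920]);


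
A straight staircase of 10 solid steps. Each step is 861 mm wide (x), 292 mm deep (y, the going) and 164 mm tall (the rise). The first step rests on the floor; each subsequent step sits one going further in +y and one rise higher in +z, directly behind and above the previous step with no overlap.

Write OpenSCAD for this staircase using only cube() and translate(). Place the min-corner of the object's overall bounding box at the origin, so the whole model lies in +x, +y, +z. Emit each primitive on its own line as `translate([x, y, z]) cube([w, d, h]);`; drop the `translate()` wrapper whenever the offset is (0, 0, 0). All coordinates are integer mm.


cube([861, 292, 164]);
translate([0, 292, 164]) cube([861, 292, 164]);
translate([0, 584, 328]) cube([861, 292, 164]);
translate([0, 876, 492]) cube([861, 292, 164]);
translate([0, 1168, 656]) cube([861, 292, 164]);
translate([0, 1460, 820]) cube([861, 292, 164]);
translate([0, 1752, 984]) cube([861, 292, 164]);
translate([0, 2044, 1148]) cube([861, 292, 164]);
translate([0, 2336, 1312]) cube([861, 292, 164]);
translate([0, 2628, 1476]) cube([861, 292, 164]);


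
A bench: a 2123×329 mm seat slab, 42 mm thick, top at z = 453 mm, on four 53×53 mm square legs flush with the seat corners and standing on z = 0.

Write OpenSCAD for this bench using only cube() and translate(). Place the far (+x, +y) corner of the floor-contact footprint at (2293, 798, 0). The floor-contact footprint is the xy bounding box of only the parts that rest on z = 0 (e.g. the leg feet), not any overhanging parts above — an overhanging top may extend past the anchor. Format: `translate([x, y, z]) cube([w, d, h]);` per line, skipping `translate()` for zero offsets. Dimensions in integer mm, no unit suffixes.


translate([170, 469, 411]) cube([2123, 329, 42]);
translate([170, 469, 0]) cube([53, 53, 411]);
translate([170, 745, 0]) cube([53, 53, 411]);
translate([2240, 469, 0]) cube([53, 53, 411]);
translate([2240, 745, 0]) cube([53, 53, 411]);


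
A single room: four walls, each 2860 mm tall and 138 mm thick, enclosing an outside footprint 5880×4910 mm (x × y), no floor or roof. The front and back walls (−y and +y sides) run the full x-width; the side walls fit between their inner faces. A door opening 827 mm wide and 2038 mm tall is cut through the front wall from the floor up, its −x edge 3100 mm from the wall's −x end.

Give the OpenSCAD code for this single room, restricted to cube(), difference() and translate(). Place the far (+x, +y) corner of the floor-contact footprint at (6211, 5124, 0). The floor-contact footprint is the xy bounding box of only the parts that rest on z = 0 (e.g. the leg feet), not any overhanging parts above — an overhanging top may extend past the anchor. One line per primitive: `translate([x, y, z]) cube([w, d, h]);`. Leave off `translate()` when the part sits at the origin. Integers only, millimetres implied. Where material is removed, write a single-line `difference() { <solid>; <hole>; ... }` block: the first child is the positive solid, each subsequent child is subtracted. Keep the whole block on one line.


difference() { translate([331, 214, 0]) cube([5880, 138, 2860]); translate([3431, 214, 0]) cube([827, 138, 2038]); }
translate([331, 4986, 0]) cube([5880, 138, 2860]);
translate([331, 352, 0]) cube([138, 4634, 2860]);
translate([6073, 352, 0]) cube([138, 4634, 2860]);
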